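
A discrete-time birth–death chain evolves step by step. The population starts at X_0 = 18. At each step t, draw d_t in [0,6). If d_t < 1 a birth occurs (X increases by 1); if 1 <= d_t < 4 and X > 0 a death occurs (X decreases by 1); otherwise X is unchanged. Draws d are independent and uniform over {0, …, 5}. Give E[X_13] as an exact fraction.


41/3

X can drop by at most 1 per step and X_0 = 18 > T = 13, so X_t >= 18 − t >= 5 > 0 for every t <= 13: the floor at 0 (the 'and X > 0' condition) never binds. Hence X_13 = X_0 + Σ_{t<13} Y_t with i.i.d. increments Y_t = y(d_t) ∈ {+1, −1, 0}.
Outcome values over d=0..5: [1, -1, -1, -1, 0, 0]
Σy = -2, Σy² = 4, M = 6
μ = -2/6 = -1/3,  σ² = 4/6 − (-1/3)² = 5/9
E[X_13] = 18 + 13·(-1/3) = 41/3


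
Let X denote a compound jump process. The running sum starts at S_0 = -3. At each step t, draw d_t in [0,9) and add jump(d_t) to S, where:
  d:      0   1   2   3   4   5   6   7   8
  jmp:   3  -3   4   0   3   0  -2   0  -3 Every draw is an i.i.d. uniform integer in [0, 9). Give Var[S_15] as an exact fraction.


Outcome values over d=0..8: [3, -3, 4, 0, 3, 0, -2, 0, -3]
Σy = 2, Σy² = 56, M = 9
μ = 2/9 = 2/9,  σ² = 56/9 − (2/9)² = 500/81
Independent increments: Var[S_15] = 15·σ² = 15·(500/81) = 2500/27

2500/27


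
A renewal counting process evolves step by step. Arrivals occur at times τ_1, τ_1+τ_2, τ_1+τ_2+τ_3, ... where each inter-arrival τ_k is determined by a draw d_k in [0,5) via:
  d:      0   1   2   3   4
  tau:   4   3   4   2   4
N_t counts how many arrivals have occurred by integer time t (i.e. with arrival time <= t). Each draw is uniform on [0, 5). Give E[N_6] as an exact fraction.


176/125

Inter-arrival values over d=0..4: [4, 3, 4, 2, 4]
Each d has probability 1/5, so the pmf of τ is: f(2) = 1/5, f(3) = 1/5, f(4) = 3/5
Renewal equation for m(n) = E[N_n]: condition on τ_1 = k (if k <= n, one arrival plus a fresh copy on the remaining n−k steps): m(n) = F(n) + Σ_{k<=n} f(k)·m(n−k), where F(n) = P(τ <= n) and m(0) = 0
m(1) = F(1) = 0
m(2) = F(2) = 1/5
m(3) = F(3) = 2/5
m(4) = F(4) + f(2)·m(2) = 1 + 1/5·1/5 = 26/25
m(5) = F(5) + f(2)·m(3) + f(3)·m(2) = 1 + 1/5·2/5 + 1/5·1/5 = 28/25
m(6) = F(6) + f(2)·m(4) + f(3)·m(3) + f(4)·m(2) = 1 + 1/5·26/25 + 1/5·2/5 + 3/5·1/5 = 176/125
E[N_6] = m(6) = 176/125


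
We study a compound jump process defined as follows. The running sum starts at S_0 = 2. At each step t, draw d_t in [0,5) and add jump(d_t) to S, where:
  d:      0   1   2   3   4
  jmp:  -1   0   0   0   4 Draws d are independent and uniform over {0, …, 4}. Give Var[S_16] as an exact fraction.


1216/25

Outcome values over d=0..4: [-1, 0, 0, 0, 4]
Σy = 3, Σy² = 17, M = 5
μ = 3/5 = 3/5,  σ² = 17/5 − (3/5)² = 76/25
Independent increments: Var[S_16] = 16·σ² = 16·(76/25) = 1216/25


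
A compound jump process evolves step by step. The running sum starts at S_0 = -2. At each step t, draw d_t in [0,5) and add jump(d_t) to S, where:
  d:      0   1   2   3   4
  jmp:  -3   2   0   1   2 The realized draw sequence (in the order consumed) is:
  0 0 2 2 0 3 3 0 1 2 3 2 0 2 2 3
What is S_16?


t=0: S=-2, d=0, jump=-3, S_1=-5
t=1: S=-5, d=0, jump=-3, S_2=-8
t=2: S=-8, d=2, jump=0, S_3=-8
t=3: S=-8, d=2, jump=0, S_4=-8
t=4: S=-8, d=0, jump=-3, S_5=-11
t=5: S=-11, d=3, jump=1, S_6=-10
t=6: S=-10, d=3, jump=1, S_7=-9
t=7: S=-9, d=0, jump=-3, S_8=-12
t=8: S=-12, d=1, jump=2, S_9=-10
t=9: S=-10, d=2, jump=0, S_10=-10
t=10: S=-10, d=3, jump=1, S_11=-9
t=11: S=-9, d=2, jump=0, S_12=-9
t=12: S=-9, d=0, jump=-3, S_13=-12
t=13: S=-12, d=2, jump=0, S_14=-12
t=14: S=-12, d=2, jump=0, S_15=-12
t=15: S=-12, d=3, jump=1, S_16=-11

-11


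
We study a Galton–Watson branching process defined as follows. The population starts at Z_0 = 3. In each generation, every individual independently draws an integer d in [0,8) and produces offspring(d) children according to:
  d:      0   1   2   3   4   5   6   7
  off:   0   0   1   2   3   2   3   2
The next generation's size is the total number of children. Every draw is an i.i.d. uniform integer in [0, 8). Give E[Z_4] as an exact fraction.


85683/4096

Outcome values over d=0..7: [0, 0, 1, 2, 3, 2, 3, 2]
Σy = 13, Σy² = 31, M = 8
μ = 13/8 = 13/8,  σ² = 31/8 − (13/8)² = 79/64
E[Z_0] = 3
E[Z_1] = 13/8·E[Z_0] = 39/8
E[Z_2] = 13/8·E[Z_1] = 507/64
E[Z_3] = 13/8·E[Z_2] = 6591/512
E[Z_4] = 13/8·E[Z_3] = 85683/4096


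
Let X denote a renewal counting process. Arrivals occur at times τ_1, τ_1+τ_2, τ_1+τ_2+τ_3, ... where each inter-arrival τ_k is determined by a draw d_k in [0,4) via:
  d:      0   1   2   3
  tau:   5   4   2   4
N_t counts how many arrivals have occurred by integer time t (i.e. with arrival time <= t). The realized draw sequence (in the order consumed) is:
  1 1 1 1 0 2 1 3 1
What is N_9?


2

draw d_1=1: τ_1=4, arrival time A_1=4
draw d_2=1: τ_2=4, arrival time A_2=8
draw d_3=1: τ_3=4, arrival time A_3=12
draw d_4=1: τ_4=4, arrival time A_4=16
draw d_5=0: τ_5=5, arrival time A_5=21
draw d_6=2: τ_6=2, arrival time A_6=23
draw d_7=1: τ_7=4, arrival time A_7=27
draw d_8=3: τ_8=4, arrival time A_8=31
draw d_9=1: τ_9=4, arrival time A_9=35
N_t over t=0..9: 0:0 1:0 2:0 3:0 4:1 5:1 6:1 7:1 8:2 9:2


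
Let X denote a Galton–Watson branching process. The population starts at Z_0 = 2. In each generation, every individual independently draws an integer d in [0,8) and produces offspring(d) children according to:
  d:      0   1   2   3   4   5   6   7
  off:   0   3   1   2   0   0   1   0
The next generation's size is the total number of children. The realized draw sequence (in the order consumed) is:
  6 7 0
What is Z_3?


0

gen 0: Z_0=2, draws=[6, 7], offspring=[1, 0], Z_1=1
gen 1: Z_1=1, draws=[0], offspring=[0], Z_2=0
gen 2: Z_2=0, draws=[], offspring=[], Z_3=0


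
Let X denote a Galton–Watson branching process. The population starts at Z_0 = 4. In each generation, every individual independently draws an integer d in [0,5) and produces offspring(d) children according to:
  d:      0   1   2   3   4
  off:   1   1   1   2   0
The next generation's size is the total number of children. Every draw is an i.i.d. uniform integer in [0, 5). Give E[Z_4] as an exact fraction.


Outcome values over d=0..4: [1, 1, 1, 2, 0]
Σy = 5, Σy² = 7, M = 5
μ = 5/5 = 1,  σ² = 7/5 − (1)² = 2/5
E[Z_0] = 4
E[Z_1] = 1·E[Z_0] = 4
E[Z_2] = 1·E[Z_1] = 4
E[Z_3] = 1·E[Z_2] = 4
E[Z_4] = 1·E[Z_3] = 4

4


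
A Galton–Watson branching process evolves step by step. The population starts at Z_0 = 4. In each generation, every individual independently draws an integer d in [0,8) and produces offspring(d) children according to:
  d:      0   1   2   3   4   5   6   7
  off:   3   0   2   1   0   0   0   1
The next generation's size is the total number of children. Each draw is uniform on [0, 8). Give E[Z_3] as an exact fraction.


Outcome values over d=0..7: [3, 0, 2, 1, 0, 0, 0, 1]
Σy = 7, Σy² = 15, M = 8
μ = 7/8 = 7/8,  σ² = 15/8 − (7/8)² = 71/64
E[Z_0] = 4
E[Z_1] = 7/8·E[Z_0] = 7/2
E[Z_2] = 7/8·E[Z_1] = 49/16
E[Z_3] = 7/8·E[Z_2] = 343/128

343/128


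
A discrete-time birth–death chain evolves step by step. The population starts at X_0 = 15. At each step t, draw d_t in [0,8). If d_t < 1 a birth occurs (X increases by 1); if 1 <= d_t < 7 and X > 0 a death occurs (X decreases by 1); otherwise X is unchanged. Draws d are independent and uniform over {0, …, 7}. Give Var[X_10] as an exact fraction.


X can drop by at most 1 per step and X_0 = 15 > T = 10, so X_t >= 15 − t >= 5 > 0 for every t <= 10: the floor at 0 (the 'and X > 0' condition) never binds. Hence X_10 = X_0 + Σ_{t<10} Y_t with i.i.d. increments Y_t = y(d_t) ∈ {+1, −1, 0}.
Outcome values over d=0..7: [1, -1, -1, -1, -1, -1, -1, 0]
Σy = -5, Σy² = 7, M = 8
μ = -5/8 = -5/8,  σ² = 7/8 − (-5/8)² = 31/64
Independent increments: Var[X_10] = 10·σ² = 10·(31/64) = 155/32

155/32


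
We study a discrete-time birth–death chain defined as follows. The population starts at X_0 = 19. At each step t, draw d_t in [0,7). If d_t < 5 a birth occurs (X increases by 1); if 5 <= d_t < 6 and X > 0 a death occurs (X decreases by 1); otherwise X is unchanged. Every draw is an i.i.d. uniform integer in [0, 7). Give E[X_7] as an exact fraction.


23

X can drop by at most 1 per step and X_0 = 19 > T = 7, so X_t >= 19 − t >= 12 > 0 for every t <= 7: the floor at 0 (the 'and X > 0' condition) never binds. Hence X_7 = X_0 + Σ_{t<7} Y_t with i.i.d. increments Y_t = y(d_t) ∈ {+1, −1, 0}.
Outcome values over d=0..6: [1, 1, 1, 1, 1, -1, 0]
Σy = 4, Σy² = 6, M = 7
μ = 4/7 = 4/7,  σ² = 6/7 − (4/7)² = 26/49
E[X_7] = 19 + 7·(4/7) = 23


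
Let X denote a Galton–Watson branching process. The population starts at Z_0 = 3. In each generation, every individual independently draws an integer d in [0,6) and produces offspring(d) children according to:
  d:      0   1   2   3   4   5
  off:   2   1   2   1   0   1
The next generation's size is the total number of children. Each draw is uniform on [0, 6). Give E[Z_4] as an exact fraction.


Outcome values over d=0..5: [2, 1, 2, 1, 0, 1]
Σy = 7, Σy² = 11, M = 6
μ = 7/6 = 7/6,  σ² = 11/6 − (7/6)² = 17/36
E[Z_0] = 3
E[Z_1] = 7/6·E[Z_0] = 7/2
E[Z_2] = 7/6·E[Z_1] = 49/12
E[Z_3] = 7/6·E[Z_2] = 343/72
E[Z_4] = 7/6·E[Z_3] = 2401/432

2401/432


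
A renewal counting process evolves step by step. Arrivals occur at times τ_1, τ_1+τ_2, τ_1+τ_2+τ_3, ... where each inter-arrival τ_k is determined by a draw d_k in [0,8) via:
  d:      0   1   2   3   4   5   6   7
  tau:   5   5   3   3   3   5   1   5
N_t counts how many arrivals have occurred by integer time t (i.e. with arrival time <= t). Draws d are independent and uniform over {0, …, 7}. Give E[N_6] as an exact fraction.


366409/262144

Inter-arrival values over d=0..7: [5, 5, 3, 3, 3, 5, 1, 5]
Each d has probability 1/8, so the pmf of τ is: f(1) = 1/8, f(3) = 3/8, f(5) = 1/2
Renewal equation for m(n) = E[N_n]: condition on τ_1 = k (if k <= n, one arrival plus a fresh copy on the remaining n−k steps): m(n) = F(n) + Σ_{k<=n} f(k)·m(n−k), where F(n) = P(τ <= n) and m(0) = 0
m(1) = F(1) = 1/8
m(2) = F(2) + f(1)·m(1) = 1/8 + 1/8·1/8 = 9/64
m(3) = F(3) + f(1)·m(2) = 1/2 + 1/8·9/64 = 265/512
m(4) = F(4) + f(1)·m(3) + f(3)·m(1) = 1/2 + 1/8·265/512 + 3/8·1/8 = 2505/4096
m(5) = F(5) + f(1)·m(4) + f(3)·m(2) = 1 + 1/8·2505/4096 + 3/8·9/64 = 37001/32768
m(6) = F(6) + f(1)·m(5) + f(3)·m(3) + f(5)·m(1) = 1 + 1/8·37001/32768 + 3/8·265/512 + 1/2·1/8 = 366409/262144
E[N_6] = m(6) = 366409/262144


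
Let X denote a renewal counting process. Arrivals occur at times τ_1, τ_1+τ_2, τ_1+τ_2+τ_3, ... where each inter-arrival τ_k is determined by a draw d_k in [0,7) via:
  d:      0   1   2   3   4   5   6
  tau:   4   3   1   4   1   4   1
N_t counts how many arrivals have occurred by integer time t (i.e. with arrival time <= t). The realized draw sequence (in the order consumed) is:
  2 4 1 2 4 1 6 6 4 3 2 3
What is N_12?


8

draw d_1=2: τ_1=1, arrival time A_1=1
draw d_2=4: τ_2=1, arrival time A_2=2
draw d_3=1: τ_3=3, arrival time A_3=5
draw d_4=2: τ_4=1, arrival time A_4=6
draw d_5=4: τ_5=1, arrival time A_5=7
draw d_6=1: τ_6=3, arrival time A_6=10
draw d_7=6: τ_7=1, arrival time A_7=11
draw d_8=6: τ_8=1, arrival time A_8=12
draw d_9=4: τ_9=1, arrival time A_9=13
draw d_10=3: τ_10=4, arrival time A_10=17
draw d_11=2: τ_11=1, arrival time A_11=18
draw d_12=3: τ_12=4, arrival time A_12=22
N_t over t=0..12: 0:0 1:1 2:2 3:2 4:2 5:3 6:4 7:5 8:5 9:5 10:6 11:7 12:8


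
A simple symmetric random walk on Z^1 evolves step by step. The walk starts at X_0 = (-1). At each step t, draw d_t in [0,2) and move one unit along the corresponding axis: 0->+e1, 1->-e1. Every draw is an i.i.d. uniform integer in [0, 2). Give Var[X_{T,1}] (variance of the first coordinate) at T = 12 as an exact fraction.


Outcome values over d=0..1: [1, -1]
Σy = 0, Σy² = 2, M = 2
μ = 0/2 = 0,  σ² = 2/2 − (0)² = 1
Independent increments: Var[X_12] = 12·σ² = 12·(1) = 12

12


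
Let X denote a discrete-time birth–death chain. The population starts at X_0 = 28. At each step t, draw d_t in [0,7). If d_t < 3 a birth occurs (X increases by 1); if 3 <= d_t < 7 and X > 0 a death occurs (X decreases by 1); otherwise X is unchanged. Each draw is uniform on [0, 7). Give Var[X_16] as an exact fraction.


X can drop by at most 1 per step and X_0 = 28 > T = 16, so X_t >= 28 − t >= 12 > 0 for every t <= 16: the floor at 0 (the 'and X > 0' condition) never binds. Hence X_16 = X_0 + Σ_{t<16} Y_t with i.i.d. increments Y_t = y(d_t) ∈ {+1, −1, 0}.
Outcome values over d=0..6: [1, 1, 1, -1, -1, -1, -1]
Σy = -1, Σy² = 7, M = 7
μ = -1/7 = -1/7,  σ² = 7/7 − (-1/7)² = 48/49
Independent increments: Var[X_16] = 16·σ² = 16·(48/49) = 768/49

768/49


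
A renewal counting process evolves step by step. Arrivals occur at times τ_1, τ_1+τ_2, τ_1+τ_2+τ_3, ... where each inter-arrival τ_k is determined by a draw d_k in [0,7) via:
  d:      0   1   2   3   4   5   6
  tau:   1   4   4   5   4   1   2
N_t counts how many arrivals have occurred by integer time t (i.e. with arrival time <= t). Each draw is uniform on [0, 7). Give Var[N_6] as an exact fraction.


9088943282/13841287201

Inter-arrival values over d=0..6: [1, 4, 4, 5, 4, 1, 2]
Each d has probability 1/7, so the pmf of τ is: f(1) = 2/7, f(2) = 1/7, f(4) = 3/7, f(5) = 1/7
Let p_n(j) = P(N_n = j), with p_0 = [1]. Condition on τ_1: p_n(0) = P(τ > n), and for j >= 1, p_n(j) = Σ_{k<=n} f(k)·p_{n−k}(j−1)
p_1 = [5/7, 2/7]  (j = 0..1)
p_2 = [4/7, 17/49, 4/49]  (j = 0..2)
p_3 = [4/7, 13/49, 48/343, 8/343]  (j = 0..3)
p_4 = [1/7, 33/49, 43/343, 124/2401, 16/2401]  (j = 0..4)
p_5 = [0, 4/7, 121/343, 134/2401, 304/16807, 32/16807]  (j = 0..5)
p_6 = [0, 18/49, 22/49, 369/2401, 8/343, 720/117649, 64/117649]  (j = 0..6)
E[N_6] = Σ j·p_6(j) = 218065/117649;  E[N_6²] = Σ j²·p_6(j) = 481443/117649
Var[N_6] = 481443/117649 − (218065/117649)² = 9088943282/13841287201


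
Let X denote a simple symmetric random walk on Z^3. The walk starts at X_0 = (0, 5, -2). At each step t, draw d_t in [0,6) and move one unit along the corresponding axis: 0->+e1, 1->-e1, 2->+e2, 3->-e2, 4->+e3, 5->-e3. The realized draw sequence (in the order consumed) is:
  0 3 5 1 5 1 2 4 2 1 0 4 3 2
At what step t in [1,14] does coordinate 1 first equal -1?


6

t=0: X=(0, 5, -2), d=0 → +e1, X_1=(1, 5, -2)
t=1: X=(1, 5, -2), d=3 → -e2, X_2=(1, 4, -2)
t=2: X=(1, 4, -2), d=5 → -e3, X_3=(1, 4, -3)
t=3: X=(1, 4, -3), d=1 → -e1, X_4=(0, 4, -3)
t=4: X=(0, 4, -3), d=5 → -e3, X_5=(0, 4, -4)
t=5: X=(0, 4, -4), d=1 → -e1, X_6=(-1, 4, -4)
t=6: X=(-1, 4, -4), d=2 → +e2, X_7=(-1, 5, -4)
t=7: X=(-1, 5, -4), d=4 → +e3, X_8=(-1, 5, -3)
t=8: X=(-1, 5, -3), d=2 → +e2, X_9=(-1, 6, -3)
t=9: X=(-1, 6, -3), d=1 → -e1, X_10=(-2, 6, -3)
t=10: X=(-2, 6, -3), d=0 → +e1, X_11=(-1, 6, -3)
t=11: X=(-1, 6, -3), d=4 → +e3, X_12=(-1, 6, -2)
t=12: X=(-1, 6, -2), d=3 → -e2, X_13=(-1, 5, -2)
t=13: X=(-1, 5, -2), d=2 → +e2, X_14=(-1, 6, -2)


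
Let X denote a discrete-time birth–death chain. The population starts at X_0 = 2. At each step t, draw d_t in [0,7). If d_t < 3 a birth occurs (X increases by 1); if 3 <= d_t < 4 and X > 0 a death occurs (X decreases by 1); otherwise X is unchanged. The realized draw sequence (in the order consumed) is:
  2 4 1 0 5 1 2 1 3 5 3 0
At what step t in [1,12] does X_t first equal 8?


t=0: X=2, d=2 → birth, X_1=3
t=1: X=3, d=4 → hold, X_2=3
t=2: X=3, d=1 → birth, X_3=4
t=3: X=4, d=0 → birth, X_4=5
t=4: X=5, d=5 → hold, X_5=5
t=5: X=5, d=1 → birth, X_6=6
t=6: X=6, d=2 → birth, X_7=7
t=7: X=7, d=1 → birth, X_8=8
t=8: X=8, d=3 → death, X_9=7
t=9: X=7, d=5 → hold, X_10=7
t=10: X=7, d=3 → death, X_11=6
t=11: X=6, d=0 → birth, X_12=7

8


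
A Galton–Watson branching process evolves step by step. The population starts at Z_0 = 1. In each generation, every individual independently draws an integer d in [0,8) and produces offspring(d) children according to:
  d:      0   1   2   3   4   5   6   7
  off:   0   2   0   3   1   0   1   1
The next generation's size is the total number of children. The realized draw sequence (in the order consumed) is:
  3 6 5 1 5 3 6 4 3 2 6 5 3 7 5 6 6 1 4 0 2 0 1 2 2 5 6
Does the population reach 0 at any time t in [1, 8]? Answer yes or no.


no

gen 0: Z_0=1, draws=[3], offspring=[3], Z_1=3
gen 1: Z_1=3, draws=[6, 5, 1], offspring=[1, 0, 2], Z_2=3
gen 2: Z_2=3, draws=[5, 3, 6], offspring=[0, 3, 1], Z_3=4
gen 3: Z_3=4, draws=[4, 3, 2, 6], offspring=[1, 3, 0, 1], Z_4=5
gen 4: Z_4=5, draws=[5, 3, 7, 5, 6], offspring=[0, 3, 1, 0, 1], Z_5=5
gen 5: Z_5=5, draws=[6, 1, 4, 0, 2], offspring=[1, 2, 1, 0, 0], Z_6=4
gen 6: Z_6=4, draws=[0, 1, 2, 2], offspring=[0, 2, 0, 0], Z_7=2
gen 7: Z_7=2, draws=[5, 6], offspring=[0, 1], Z_8=1


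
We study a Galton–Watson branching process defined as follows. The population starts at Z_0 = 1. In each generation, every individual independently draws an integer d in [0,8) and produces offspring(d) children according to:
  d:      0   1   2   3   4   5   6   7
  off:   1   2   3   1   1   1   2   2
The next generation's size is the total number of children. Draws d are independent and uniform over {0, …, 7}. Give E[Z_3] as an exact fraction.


2197/512

Outcome values over d=0..7: [1, 2, 3, 1, 1, 1, 2, 2]
Σy = 13, Σy² = 25, M = 8
μ = 13/8 = 13/8,  σ² = 25/8 − (13/8)² = 31/64
E[Z_0] = 1
E[Z_1] = 13/8·E[Z_0] = 13/8
E[Z_2] = 13/8·E[Z_1] = 169/64
E[Z_3] = 13/8·E[Z_2] = 2197/512


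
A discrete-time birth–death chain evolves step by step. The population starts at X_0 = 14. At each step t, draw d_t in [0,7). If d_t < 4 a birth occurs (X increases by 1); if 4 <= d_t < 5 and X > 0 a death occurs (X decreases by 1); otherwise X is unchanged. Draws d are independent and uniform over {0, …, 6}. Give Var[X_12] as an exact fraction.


312/49

X can drop by at most 1 per step and X_0 = 14 > T = 12, so X_t >= 14 − t >= 2 > 0 for every t <= 12: the floor at 0 (the 'and X > 0' condition) never binds. Hence X_12 = X_0 + Σ_{t<12} Y_t with i.i.d. increments Y_t = y(d_t) ∈ {+1, −1, 0}.
Outcome values over d=0..6: [1, 1, 1, 1, -1, 0, 0]
Σy = 3, Σy² = 5, M = 7
μ = 3/7 = 3/7,  σ² = 5/7 − (3/7)² = 26/49
Independent increments: Var[X_12] = 12·σ² = 12·(26/49) = 312/49


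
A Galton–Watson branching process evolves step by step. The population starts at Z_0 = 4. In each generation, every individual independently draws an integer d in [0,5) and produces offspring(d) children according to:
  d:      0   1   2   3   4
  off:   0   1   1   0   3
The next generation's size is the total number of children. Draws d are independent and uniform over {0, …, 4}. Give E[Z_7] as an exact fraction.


Outcome values over d=0..4: [0, 1, 1, 0, 3]
Σy = 5, Σy² = 11, M = 5
μ = 5/5 = 1,  σ² = 11/5 − (1)² = 6/5
E[Z_0] = 4
E[Z_1] = 1·E[Z_0] = 4
E[Z_2] = 1·E[Z_1] = 4
E[Z_3] = 1·E[Z_2] = 4
E[Z_4] = 1·E[Z_3] = 4
E[Z_5] = 1·E[Z_4] = 4
E[Z_6] = 1·E[Z_5] = 4
E[Z_7] = 1·E[Z_6] = 4

4


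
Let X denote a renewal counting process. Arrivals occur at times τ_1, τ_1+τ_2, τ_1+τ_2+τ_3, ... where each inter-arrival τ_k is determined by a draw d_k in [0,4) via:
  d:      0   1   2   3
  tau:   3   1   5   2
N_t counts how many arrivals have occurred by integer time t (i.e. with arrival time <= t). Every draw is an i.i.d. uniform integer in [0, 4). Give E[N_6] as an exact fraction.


Inter-arrival values over d=0..3: [3, 1, 5, 2]
Each d has probability 1/4, so the pmf of τ is: f(1) = 1/4, f(2) = 1/4, f(3) = 1/4, f(5) = 1/4
Renewal equation for m(n) = E[N_n]: condition on τ_1 = k (if k <= n, one arrival plus a fresh copy on the remaining n−k steps): m(n) = F(n) + Σ_{k<=n} f(k)·m(n−k), where F(n) = P(τ <= n) and m(0) = 0
m(1) = F(1) = 1/4
m(2) = F(2) + f(1)·m(1) = 1/2 + 1/4·1/4 = 9/16
m(3) = F(3) + f(1)·m(2) + f(2)·m(1) = 3/4 + 1/4·9/16 + 1/4·1/4 = 61/64
m(4) = F(4) + f(1)·m(3) + f(2)·m(2) + f(3)·m(1) = 3/4 + 1/4·61/64 + 1/4·9/16 + 1/4·1/4 = 305/256
m(5) = F(5) + f(1)·m(4) + f(2)·m(3) + f(3)·m(2) = 1 + 1/4·305/256 + 1/4·61/64 + 1/4·9/16 = 1717/1024
m(6) = F(6) + f(1)·m(5) + f(2)·m(4) + f(3)·m(3) + f(5)·m(1) = 1 + 1/4·1717/1024 + 1/4·305/256 + 1/4·61/64 + 1/4·1/4 = 8265/4096
E[N_6] = m(6) = 8265/4096

8265/4096


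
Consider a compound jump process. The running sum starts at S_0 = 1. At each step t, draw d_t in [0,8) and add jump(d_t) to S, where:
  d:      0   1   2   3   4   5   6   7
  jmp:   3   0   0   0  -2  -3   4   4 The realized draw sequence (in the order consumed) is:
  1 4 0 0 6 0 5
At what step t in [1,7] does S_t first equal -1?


t=0: S=1, d=1, jump=0, S_1=1
t=1: S=1, d=4, jump=-2, S_2=-1
t=2: S=-1, d=0, jump=3, S_3=2
t=3: S=2, d=0, jump=3, S_4=5
t=4: S=5, d=6, jump=4, S_5=9
t=5: S=9, d=0, jump=3, S_6=12
t=6: S=12, d=5, jump=-3, S_7=9

2


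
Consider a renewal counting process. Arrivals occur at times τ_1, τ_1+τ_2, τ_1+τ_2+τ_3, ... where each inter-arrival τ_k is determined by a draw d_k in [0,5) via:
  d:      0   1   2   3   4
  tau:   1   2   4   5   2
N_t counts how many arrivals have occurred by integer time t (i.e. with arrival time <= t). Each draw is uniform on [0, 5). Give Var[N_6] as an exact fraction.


Inter-arrival values over d=0..4: [1, 2, 4, 5, 2]
Each d has probability 1/5, so the pmf of τ is: f(1) = 1/5, f(2) = 2/5, f(4) = 1/5, f(5) = 1/5
Let p_n(j) = P(N_n = j), with p_0 = [1]. Condition on τ_1: p_n(0) = P(τ > n), and for j >= 1, p_n(j) = Σ_{k<=n} f(k)·p_{n−k}(j−1)
p_1 = [4/5, 1/5]  (j = 0..1)
p_2 = [2/5, 14/25, 1/25]  (j = 0..2)
p_3 = [2/5, 2/5, 24/125, 1/125]  (j = 0..3)
p_4 = [1/5, 11/25, 38/125, 34/625, 1/625]  (j = 0..4)
p_5 = [0, 14/25, 36/125, 86/625, 44/3125, 1/3125]  (j = 0..5)
p_6 = [0, 8/25, 11/25, 117/625, 154/3125, 54/15625, 1/15625]  (j = 0..6)
E[N_6] = Σ j·p_6(j) = 30881/15625;  E[N_6²] = Σ j²·p_6(j) = 72531/15625
Var[N_6] = 72531/15625 − (30881/15625)² = 179660714/244140625

179660714/244140625


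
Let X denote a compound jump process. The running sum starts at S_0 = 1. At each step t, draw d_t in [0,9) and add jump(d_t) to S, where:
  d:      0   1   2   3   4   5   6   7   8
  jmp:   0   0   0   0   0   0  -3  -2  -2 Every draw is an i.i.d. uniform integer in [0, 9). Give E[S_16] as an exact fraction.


-103/9

Outcome values over d=0..8: [0, 0, 0, 0, 0, 0, -3, -2, -2]
Σy = -7, Σy² = 17, M = 9
μ = -7/9 = -7/9,  σ² = 17/9 − (-7/9)² = 104/81
E[S_16] = 1 + 16·(-7/9) = -103/9


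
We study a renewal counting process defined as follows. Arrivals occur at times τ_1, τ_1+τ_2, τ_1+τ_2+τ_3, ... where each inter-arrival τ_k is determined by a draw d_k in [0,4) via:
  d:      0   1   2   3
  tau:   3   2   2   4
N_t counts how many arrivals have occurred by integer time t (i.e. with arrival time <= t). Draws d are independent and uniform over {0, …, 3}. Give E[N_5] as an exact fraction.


Inter-arrival values over d=0..3: [3, 2, 2, 4]
Each d has probability 1/4, so the pmf of τ is: f(2) = 1/2, f(3) = 1/4, f(4) = 1/4
Renewal equation for m(n) = E[N_n]: condition on τ_1 = k (if k <= n, one arrival plus a fresh copy on the remaining n−k steps): m(n) = F(n) + Σ_{k<=n} f(k)·m(n−k), where F(n) = P(τ <= n) and m(0) = 0
m(1) = F(1) = 0
m(2) = F(2) = 1/2
m(3) = F(3) = 3/4
m(4) = F(4) + f(2)·m(2) = 1 + 1/2·1/2 = 5/4
m(5) = F(5) + f(2)·m(3) + f(3)·m(2) = 1 + 1/2·3/4 + 1/4·1/2 = 3/2
E[N_5] = m(5) = 3/2

3/2


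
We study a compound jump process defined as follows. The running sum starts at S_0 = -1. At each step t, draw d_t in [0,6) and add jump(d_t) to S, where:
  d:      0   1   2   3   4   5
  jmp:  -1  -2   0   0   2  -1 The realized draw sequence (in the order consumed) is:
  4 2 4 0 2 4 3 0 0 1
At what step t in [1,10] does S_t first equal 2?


t=0: S=-1, d=4, jump=2, S_1=1
t=1: S=1, d=2, jump=0, S_2=1
t=2: S=1, d=4, jump=2, S_3=3
t=3: S=3, d=0, jump=-1, S_4=2
t=4: S=2, d=2, jump=0, S_5=2
t=5: S=2, d=4, jump=2, S_6=4
t=6: S=4, d=3, jump=0, S_7=4
t=7: S=4, d=0, jump=-1, S_8=3
t=8: S=3, d=0, jump=-1, S_9=2
t=9: S=2, d=1, jump=-2, S_10=0

4


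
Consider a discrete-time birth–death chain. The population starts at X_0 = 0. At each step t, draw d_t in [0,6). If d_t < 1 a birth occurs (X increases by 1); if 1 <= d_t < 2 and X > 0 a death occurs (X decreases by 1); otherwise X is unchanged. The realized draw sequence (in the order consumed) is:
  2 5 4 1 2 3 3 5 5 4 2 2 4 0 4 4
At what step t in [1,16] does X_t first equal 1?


t=0: X=0, d=2 → hold, X_1=0
t=1: X=0, d=5 → hold, X_2=0
t=2: X=0, d=4 → hold, X_3=0
t=3: X=0, d=1 → hold, X_4=0
t=4: X=0, d=2 → hold, X_5=0
t=5: X=0, d=3 → hold, X_6=0
t=6: X=0, d=3 → hold, X_7=0
t=7: X=0, d=5 → hold, X_8=0
t=8: X=0, d=5 → hold, X_9=0
t=9: X=0, d=4 → hold, X_10=0
t=10: X=0, d=2 → hold, X_11=0
t=11: X=0, d=2 → hold, X_12=0
t=12: X=0, d=4 → hold, X_13=0
t=13: X=0, d=0 → birth, X_14=1
t=14: X=1, d=4 → hold, X_15=1
t=15: X=1, d=4 → hold, X_16=1

14


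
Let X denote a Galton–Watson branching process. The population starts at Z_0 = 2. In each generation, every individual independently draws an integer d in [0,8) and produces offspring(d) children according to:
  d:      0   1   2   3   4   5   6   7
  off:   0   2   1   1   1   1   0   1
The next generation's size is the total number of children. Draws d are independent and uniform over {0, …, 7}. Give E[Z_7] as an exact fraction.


Outcome values over d=0..7: [0, 2, 1, 1, 1, 1, 0, 1]
Σy = 7, Σy² = 9, M = 8
μ = 7/8 = 7/8,  σ² = 9/8 − (7/8)² = 23/64
E[Z_0] = 2
E[Z_1] = 7/8·E[Z_0] = 7/4
E[Z_2] = 7/8·E[Z_1] = 49/32
E[Z_3] = 7/8·E[Z_2] = 343/256
E[Z_4] = 7/8·E[Z_3] = 2401/2048
E[Z_5] = 7/8·E[Z_4] = 16807/16384
E[Z_6] = 7/8·E[Z_5] = 117649/131072
E[Z_7] = 7/8·E[Z_6] = 823543/1048576

823543/1048576


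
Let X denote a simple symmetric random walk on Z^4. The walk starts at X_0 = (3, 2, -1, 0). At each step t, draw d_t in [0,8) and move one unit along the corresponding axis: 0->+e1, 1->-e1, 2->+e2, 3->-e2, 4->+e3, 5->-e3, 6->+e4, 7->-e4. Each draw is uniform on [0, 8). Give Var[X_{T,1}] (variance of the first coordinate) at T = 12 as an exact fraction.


Outcome values over d=0..7: [1, -1, 0, 0, 0, 0, 0, 0]
Σy = 0, Σy² = 2, M = 8
μ = 0/8 = 0,  σ² = 2/8 − (0)² = 1/4
Independent increments: Var[X_12] = 12·σ² = 12·(1/4) = 3

3


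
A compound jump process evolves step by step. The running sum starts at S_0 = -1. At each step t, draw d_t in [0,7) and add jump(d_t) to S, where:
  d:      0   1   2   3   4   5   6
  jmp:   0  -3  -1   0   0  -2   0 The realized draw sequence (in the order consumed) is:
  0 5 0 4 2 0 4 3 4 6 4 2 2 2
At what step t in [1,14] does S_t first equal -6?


13

t=0: S=-1, d=0, jump=0, S_1=-1
t=1: S=-1, d=5, jump=-2, S_2=-3
t=2: S=-3, d=0, jump=0, S_3=-3
t=3: S=-3, d=4, jump=0, S_4=-3
t=4: S=-3, d=2, jump=-1, S_5=-4
t=5: S=-4, d=0, jump=0, S_6=-4
t=6: S=-4, d=4, jump=0, S_7=-4
t=7: S=-4, d=3, jump=0, S_8=-4
t=8: S=-4, d=4, jump=0, S_9=-4
t=9: S=-4, d=6, jump=0, S_10=-4
t=10: S=-4, d=4, jump=0, S_11=-4
t=11: S=-4, d=2, jump=-1, S_12=-5
t=12: S=-5, d=2, jump=-1, S_13=-6
t=13: S=-6, d=2, jump=-1, S_14=-7


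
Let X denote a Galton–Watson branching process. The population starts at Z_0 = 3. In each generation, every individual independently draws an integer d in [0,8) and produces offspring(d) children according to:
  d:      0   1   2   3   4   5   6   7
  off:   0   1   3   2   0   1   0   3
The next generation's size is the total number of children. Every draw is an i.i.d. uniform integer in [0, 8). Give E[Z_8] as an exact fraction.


1171875/65536

Outcome values over d=0..7: [0, 1, 3, 2, 0, 1, 0, 3]
Σy = 10, Σy² = 24, M = 8
μ = 10/8 = 5/4,  σ² = 24/8 − (5/4)² = 23/16
E[Z_0] = 3
E[Z_1] = 5/4·E[Z_0] = 15/4
E[Z_2] = 5/4·E[Z_1] = 75/16
E[Z_3] = 5/4·E[Z_2] = 375/64
E[Z_4] = 5/4·E[Z_3] = 1875/256
E[Z_5] = 5/4·E[Z_4] = 9375/1024
E[Z_6] = 5/4·E[Z_5] = 46875/4096
E[Z_7] = 5/4·E[Z_6] = 234375/16384
E[Z_8] = 5/4·E[Z_7] = 1171875/65536


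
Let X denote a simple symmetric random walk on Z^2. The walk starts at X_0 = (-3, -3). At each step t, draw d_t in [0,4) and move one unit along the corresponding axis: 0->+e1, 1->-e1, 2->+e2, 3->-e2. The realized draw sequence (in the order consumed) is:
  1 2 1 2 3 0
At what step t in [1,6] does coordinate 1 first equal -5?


3

t=0: X=(-3, -3), d=1 → -e1, X_1=(-4, -3)
t=1: X=(-4, -3), d=2 → +e2, X_2=(-4, -2)
t=2: X=(-4, -2), d=1 → -e1, X_3=(-5, -2)
t=3: X=(-5, -2), d=2 → +e2, X_4=(-5, -1)
t=4: X=(-5, -1), d=3 → -e2, X_5=(-5, -2)
t=5: X=(-5, -2), d=0 → +e1, X_6=(-4, -2)


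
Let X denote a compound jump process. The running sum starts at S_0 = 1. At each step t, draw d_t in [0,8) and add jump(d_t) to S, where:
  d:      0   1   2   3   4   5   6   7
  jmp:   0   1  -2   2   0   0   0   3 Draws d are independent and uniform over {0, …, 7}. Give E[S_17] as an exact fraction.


19/2

Outcome values over d=0..7: [0, 1, -2, 2, 0, 0, 0, 3]
Σy = 4, Σy² = 18, M = 8
μ = 4/8 = 1/2,  σ² = 18/8 − (1/2)² = 2
E[S_17] = 1 + 17·(1/2) = 19/2


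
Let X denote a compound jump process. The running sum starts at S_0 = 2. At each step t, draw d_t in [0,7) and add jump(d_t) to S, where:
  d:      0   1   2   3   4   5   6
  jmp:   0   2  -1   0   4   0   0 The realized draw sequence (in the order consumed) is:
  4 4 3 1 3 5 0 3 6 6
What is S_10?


t=0: S=2, d=4, jump=4, S_1=6
t=1: S=6, d=4, jump=4, S_2=10
t=2: S=10, d=3, jump=0, S_3=10
t=3: S=10, d=1, jump=2, S_4=12
t=4: S=12, d=3, jump=0, S_5=12
t=5: S=12, d=5, jump=0, S_6=12
t=6: S=12, d=0, jump=0, S_7=12
t=7: S=12, d=3, jump=0, S_8=12
t=8: S=12, d=6, jump=0, S_9=12
t=9: S=12, d=6, jump=0, S_10=12

12


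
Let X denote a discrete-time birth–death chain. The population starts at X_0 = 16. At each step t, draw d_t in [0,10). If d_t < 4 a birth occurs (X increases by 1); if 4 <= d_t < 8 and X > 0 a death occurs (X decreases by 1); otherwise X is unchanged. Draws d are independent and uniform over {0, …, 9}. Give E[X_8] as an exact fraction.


X can drop by at most 1 per step and X_0 = 16 > T = 8, so X_t >= 16 − t >= 8 > 0 for every t <= 8: the floor at 0 (the 'and X > 0' condition) never binds. Hence X_8 = X_0 + Σ_{t<8} Y_t with i.i.d. increments Y_t = y(d_t) ∈ {+1, −1, 0}.
Outcome values over d=0..9: [1, 1, 1, 1, -1, -1, -1, -1, 0, 0]
Σy = 0, Σy² = 8, M = 10
μ = 0/10 = 0,  σ² = 8/10 − (0)² = 4/5
E[X_8] = 16 + 8·(0) = 16

16


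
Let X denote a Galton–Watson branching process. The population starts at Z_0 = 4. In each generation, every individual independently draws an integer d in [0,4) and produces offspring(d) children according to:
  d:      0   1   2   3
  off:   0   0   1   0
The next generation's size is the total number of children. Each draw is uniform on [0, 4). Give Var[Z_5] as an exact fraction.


Outcome values over d=0..3: [0, 0, 1, 0]
Σy = 1, Σy² = 1, M = 4
μ = 1/4 = 1/4,  σ² = 1/4 − (1/4)² = 3/16
V_0 = 0, E_0 = 4
V_1 = 3/16·E_0 + (1/4)²·V_0 = 3/4;  E_1 = 1
V_2 = 3/16·E_1 + (1/4)²·V_1 = 15/64;  E_2 = 1/4
V_3 = 3/16·E_2 + (1/4)²·V_2 = 63/1024;  E_3 = 1/16
V_4 = 3/16·E_3 + (1/4)²·V_3 = 255/16384;  E_4 = 1/64
V_5 = 3/16·E_4 + (1/4)²·V_4 = 1023/262144;  E_5 = 1/256

1023/262144


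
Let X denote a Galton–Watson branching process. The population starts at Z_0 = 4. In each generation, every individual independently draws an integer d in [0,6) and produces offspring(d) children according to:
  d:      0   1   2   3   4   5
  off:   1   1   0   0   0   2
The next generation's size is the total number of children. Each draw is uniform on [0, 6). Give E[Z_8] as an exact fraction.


1024/6561

Outcome values over d=0..5: [1, 1, 0, 0, 0, 2]
Σy = 4, Σy² = 6, M = 6
μ = 4/6 = 2/3,  σ² = 6/6 − (2/3)² = 5/9
E[Z_0] = 4
E[Z_1] = 2/3·E[Z_0] = 8/3
E[Z_2] = 2/3·E[Z_1] = 16/9
E[Z_3] = 2/3·E[Z_2] = 32/27
E[Z_4] = 2/3·E[Z_3] = 64/81
E[Z_5] = 2/3·E[Z_4] = 128/243
E[Z_6] = 2/3·E[Z_5] = 256/729
E[Z_7] = 2/3·E[Z_6] = 512/2187
E[Z_8] = 2/3·E[Z_7] = 1024/6561


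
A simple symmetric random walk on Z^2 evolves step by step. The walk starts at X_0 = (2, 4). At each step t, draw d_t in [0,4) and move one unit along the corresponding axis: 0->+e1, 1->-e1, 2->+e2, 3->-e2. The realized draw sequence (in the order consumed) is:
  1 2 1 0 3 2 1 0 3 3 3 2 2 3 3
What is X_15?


t=0: X=(2, 4), d=1 → -e1, X_1=(1, 4)
t=1: X=(1, 4), d=2 → +e2, X_2=(1, 5)
t=2: X=(1, 5), d=1 → -e1, X_3=(0, 5)
t=3: X=(0, 5), d=0 → +e1, X_4=(1, 5)
t=4: X=(1, 5), d=3 → -e2, X_5=(1, 4)
t=5: X=(1, 4), d=2 → +e2, X_6=(1, 5)
t=6: X=(1, 5), d=1 → -e1, X_7=(0, 5)
t=7: X=(0, 5), d=0 → +e1, X_8=(1, 5)
t=8: X=(1, 5), d=3 → -e2, X_9=(1, 4)
t=9: X=(1, 4), d=3 → -e2, X_10=(1, 3)
t=10: X=(1, 3), d=3 → -e2, X_11=(1, 2)
t=11: X=(1, 2), d=2 → +e2, X_12=(1, 3)
t=12: X=(1, 3), d=2 → +e2, X_13=(1, 4)
t=13: X=(1, 4), d=3 → -e2, X_14=(1, 3)
t=14: X=(1, 3), d=3 → -e2, X_15=(1, 2)

(1, 2)


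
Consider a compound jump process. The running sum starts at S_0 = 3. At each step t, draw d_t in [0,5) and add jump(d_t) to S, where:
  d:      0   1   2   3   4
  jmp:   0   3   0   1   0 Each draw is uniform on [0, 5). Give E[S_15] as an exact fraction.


15

Outcome values over d=0..4: [0, 3, 0, 1, 0]
Σy = 4, Σy² = 10, M = 5
μ = 4/5 = 4/5,  σ² = 10/5 − (4/5)² = 34/25
E[S_15] = 3 + 15·(4/5) = 15


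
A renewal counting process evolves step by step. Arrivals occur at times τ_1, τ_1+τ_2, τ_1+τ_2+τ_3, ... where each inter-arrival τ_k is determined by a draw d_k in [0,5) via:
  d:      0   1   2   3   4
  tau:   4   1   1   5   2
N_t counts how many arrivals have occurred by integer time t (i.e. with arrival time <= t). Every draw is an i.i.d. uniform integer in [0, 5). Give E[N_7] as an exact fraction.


Inter-arrival values over d=0..4: [4, 1, 1, 5, 2]
Each d has probability 1/5, so the pmf of τ is: f(1) = 2/5, f(2) = 1/5, f(4) = 1/5, f(5) = 1/5
Renewal equation for m(n) = E[N_n]: condition on τ_1 = k (if k <= n, one arrival plus a fresh copy on the remaining n−k steps): m(n) = F(n) + Σ_{k<=n} f(k)·m(n−k), where F(n) = P(τ <= n) and m(0) = 0
m(1) = F(1) = 2/5
m(2) = F(2) + f(1)·m(1) = 3/5 + 2/5·2/5 = 19/25
m(3) = F(3) + f(1)·m(2) + f(2)·m(1) = 3/5 + 2/5·19/25 + 1/5·2/5 = 123/125
m(4) = F(4) + f(1)·m(3) + f(2)·m(2) = 4/5 + 2/5·123/125 + 1/5·19/25 = 841/625
m(5) = F(5) + f(1)·m(4) + f(2)·m(3) + f(4)·m(1) = 1 + 2/5·841/625 + 1/5·123/125 + 1/5·2/5 = 5672/3125
m(6) = F(6) + f(1)·m(5) + f(2)·m(4) + f(4)·m(2) + f(5)·m(1) = 1 + 2/5·5672/3125 + 1/5·841/625 + 1/5·19/25 + 1/5·2/5 = 34799/15625
m(7) = F(7) + f(1)·m(6) + f(2)·m(5) + f(4)·m(3) + f(5)·m(2) = 1 + 2/5·34799/15625 + 1/5·5672/3125 + 1/5·123/125 + 1/5·19/25 = 203333/78125
E[N_7] = m(7) = 203333/78125

203333/78125


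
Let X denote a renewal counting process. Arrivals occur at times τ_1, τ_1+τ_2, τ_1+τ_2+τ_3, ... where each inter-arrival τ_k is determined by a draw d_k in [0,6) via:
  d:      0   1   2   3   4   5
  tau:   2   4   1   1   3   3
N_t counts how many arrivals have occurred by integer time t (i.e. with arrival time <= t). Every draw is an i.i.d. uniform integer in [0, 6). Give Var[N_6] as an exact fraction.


Inter-arrival values over d=0..5: [2, 4, 1, 1, 3, 3]
Each d has probability 1/6, so the pmf of τ is: f(1) = 1/3, f(2) = 1/6, f(3) = 1/3, f(4) = 1/6
Let p_n(j) = P(N_n = j), with p_0 = [1]. Condition on τ_1: p_n(0) = P(τ > n), and for j >= 1, p_n(j) = Σ_{k<=n} f(k)·p_{n−k}(j−1)
p_1 = [2/3, 1/3]  (j = 0..1)
p_2 = [1/2, 7/18, 1/9]  (j = 0..2)
p_3 = [1/6, 11/18, 5/27, 1/27]  (j = 0..3)
p_4 = [0, 19/36, 41/108, 13/162, 1/81]  (j = 0..4)
p_5 = [0, 11/36, 25/54, 7/36, 8/243, 1/243]  (j = 0..5)
p_6 = [0, 5/36, 11/24, 193/648, 22/243, 19/1458, 1/729]  (j = 0..6)
E[N_6] = Σ j·p_6(j) = 13907/5832;  E[N_6²] = Σ j²·p_6(j) = 37771/5832
Var[N_6] = 37771/5832 − (13907/5832)² = 26875823/34012224

26875823/34012224


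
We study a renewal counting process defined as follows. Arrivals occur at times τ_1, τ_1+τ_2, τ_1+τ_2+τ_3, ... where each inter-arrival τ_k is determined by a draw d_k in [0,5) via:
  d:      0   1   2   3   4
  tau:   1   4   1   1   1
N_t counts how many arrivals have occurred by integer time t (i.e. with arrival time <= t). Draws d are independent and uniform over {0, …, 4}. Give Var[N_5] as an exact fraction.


19109784/9765625

Inter-arrival values over d=0..4: [1, 4, 1, 1, 1]
Each d has probability 1/5, so the pmf of τ is: f(1) = 4/5, f(4) = 1/5
Let p_n(j) = P(N_n = j), with p_0 = [1]. Condition on τ_1: p_n(0) = P(τ > n), and for j >= 1, p_n(j) = Σ_{k<=n} f(k)·p_{n−k}(j−1)
p_1 = [1/5, 4/5]  (j = 0..1)
p_2 = [1/5, 4/25, 16/25]  (j = 0..2)
p_3 = [1/5, 4/25, 16/125, 64/125]  (j = 0..3)
p_4 = [0, 9/25, 16/125, 64/625, 256/625]  (j = 0..4)
p_5 = [0, 1/25, 56/125, 64/625, 256/3125, 1024/3125]  (j = 0..5)
E[N_5] = Σ j·p_5(j) = 10029/3125;  E[N_5²] = Σ j²·p_5(j) = 38301/3125
Var[N_5] = 38301/3125 − (10029/3125)² = 19109784/9765625


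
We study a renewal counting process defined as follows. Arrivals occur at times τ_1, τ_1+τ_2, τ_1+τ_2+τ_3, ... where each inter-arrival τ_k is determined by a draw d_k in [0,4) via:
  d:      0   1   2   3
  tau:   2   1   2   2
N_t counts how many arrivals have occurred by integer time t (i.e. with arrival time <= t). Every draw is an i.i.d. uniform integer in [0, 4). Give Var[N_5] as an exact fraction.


Inter-arrival values over d=0..3: [2, 1, 2, 2]
Each d has probability 1/4, so the pmf of τ is: f(1) = 1/4, f(2) = 3/4
Let p_n(j) = P(N_n = j), with p_0 = [1]. Condition on τ_1: p_n(0) = P(τ > n), and for j >= 1, p_n(j) = Σ_{k<=n} f(k)·p_{n−k}(j−1)
p_1 = [3/4, 1/4]  (j = 0..1)
p_2 = [0, 15/16, 1/16]  (j = 0..2)
p_3 = [0, 9/16, 27/64, 1/64]  (j = 0..3)
p_4 = [0, 0, 27/32, 39/256, 1/256]  (j = 0..4)
p_5 = [0, 0, 27/64, 135/256, 51/1024, 1/1024]  (j = 0..5)
E[N_5] = Σ j·p_5(j) = 2693/1024;  E[N_5²] = Σ j²·p_5(j) = 7429/1024
Var[N_5] = 7429/1024 − (2693/1024)² = 355047/1048576

355047/1048576


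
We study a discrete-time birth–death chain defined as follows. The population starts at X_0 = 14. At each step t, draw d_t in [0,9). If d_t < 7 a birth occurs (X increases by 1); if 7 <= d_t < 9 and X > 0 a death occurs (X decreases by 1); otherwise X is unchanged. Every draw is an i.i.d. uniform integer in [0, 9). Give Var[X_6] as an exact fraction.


X can drop by at most 1 per step and X_0 = 14 > T = 6, so X_t >= 14 − t >= 8 > 0 for every t <= 6: the floor at 0 (the 'and X > 0' condition) never binds. Hence X_6 = X_0 + Σ_{t<6} Y_t with i.i.d. increments Y_t = y(d_t) ∈ {+1, −1, 0}.
Outcome values over d=0..8: [1, 1, 1, 1, 1, 1, 1, -1, -1]
Σy = 5, Σy² = 9, M = 9
μ = 5/9 = 5/9,  σ² = 9/9 − (5/9)² = 56/81
Independent increments: Var[X_6] = 6·σ² = 6·(56/81) = 112/27

112/27


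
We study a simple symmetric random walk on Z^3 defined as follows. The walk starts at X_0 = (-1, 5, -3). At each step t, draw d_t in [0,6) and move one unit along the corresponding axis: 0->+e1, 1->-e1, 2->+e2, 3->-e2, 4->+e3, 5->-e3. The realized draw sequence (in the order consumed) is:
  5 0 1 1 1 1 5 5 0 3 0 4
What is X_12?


(-2, 4, -5)

t=0: X=(-1, 5, -3), d=5 → -e3, X_1=(-1, 5, -4)
t=1: X=(-1, 5, -4), d=0 → +e1, X_2=(0, 5, -4)
t=2: X=(0, 5, -4), d=1 → -e1, X_3=(-1, 5, -4)
t=3: X=(-1, 5, -4), d=1 → -e1, X_4=(-2, 5, -4)
t=4: X=(-2, 5, -4), d=1 → -e1, X_5=(-3, 5, -4)
t=5: X=(-3, 5, -4), d=1 → -e1, X_6=(-4, 5, -4)
t=6: X=(-4, 5, -4), d=5 → -e3, X_7=(-4, 5, -5)
t=7: X=(-4, 5, -5), d=5 → -e3, X_8=(-4, 5, -6)
t=8: X=(-4, 5, -6), d=0 → +e1, X_9=(-3, 5, -6)
t=9: X=(-3, 5, -6), d=3 → -e2, X_10=(-3, 4, -6)
t=10: X=(-3, 4, -6), d=0 → +e1, X_11=(-2, 4, -6)
t=11: X=(-2, 4, -6), d=4 → +e3, X_12=(-2, 4, -5)


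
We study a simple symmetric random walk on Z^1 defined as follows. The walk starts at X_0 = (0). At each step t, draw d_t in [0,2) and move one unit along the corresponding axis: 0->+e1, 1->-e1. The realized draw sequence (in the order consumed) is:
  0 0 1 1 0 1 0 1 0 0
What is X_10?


t=0: X=(0), d=0 → +e1, X_1=(1)
t=1: X=(1), d=0 → +e1, X_2=(2)
t=2: X=(2), d=1 → -e1, X_3=(1)
t=3: X=(1), d=1 → -e1, X_4=(0)
t=4: X=(0), d=0 → +e1, X_5=(1)
t=5: X=(1), d=1 → -e1, X_6=(0)
t=6: X=(0), d=0 → +e1, X_7=(1)
t=7: X=(1), d=1 → -e1, X_8=(0)
t=8: X=(0), d=0 → +e1, X_9=(1)
t=9: X=(1), d=0 → +e1, X_10=(2)

(2)
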